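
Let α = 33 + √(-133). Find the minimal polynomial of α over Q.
m_α(x) = x^2 - 66x + 1222

From α - 33 = √(-133), squaring gives (α - 33)^2 = -133, i.e. α^2 - 66α + 1089 = -133, so α^2 - 66α + 1222 = 0. The discriminant of x^2 - 66x + 1222 is (-66)^2 - 4·(1222) = 4356 - 4888 = -532, and 4·(-133) is not a perfect square in Q since -133 is squarefree and ≠ 1. Hence x^2 - 66x + 1222 is irreducible over Q and is the minimal polynomial of α.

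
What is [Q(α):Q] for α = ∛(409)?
[Q(α):Q] = 3

The minimal polynomial of α is x^3 - 409, irreducible over Q since 409 is not a perfect cube (so x^3 - 409 has no rational root). Hence [Q(α):Q] = deg(m_α) = 3.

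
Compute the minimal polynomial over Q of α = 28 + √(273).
m_α(x) = x^2 - 56x + 511

From α - 28 = √(273), squaring gives (α - 28)^2 = 273, i.e. α^2 - 56α + 784 = 273, so α^2 - 56α + 511 = 0. The discriminant of x^2 - 56x + 511 is (-56)^2 - 4·(511) = 3136 - 2044 = 1092, and 4·(273) is not a perfect square in Q since 273 is squarefree and ≠ 1. Hence x^2 - 56x + 511 is irreducible over Q and is the minimal polynomial of α.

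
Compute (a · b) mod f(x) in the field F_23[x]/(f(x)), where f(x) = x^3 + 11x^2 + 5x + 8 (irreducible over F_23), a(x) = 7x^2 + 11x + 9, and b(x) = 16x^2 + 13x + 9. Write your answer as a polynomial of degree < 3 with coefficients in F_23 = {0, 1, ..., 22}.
a · b ≡ 9x^2 + 5x + 4 (mod f(x))

Multiply in F_23[x]: a(x)·b(x) = (7x^2 + 11x + 9)·(16x^2 + 13x + 9) = 20x^4 + 14x^3 + 5x^2 + 9x + 12. This has degree ≥ 3, so divide by f(x) over F_23: 20x^4 + 14x^3 + 5x^2 + 9x + 12 = (20x + 1)·(x^3 + 11x^2 + 5x + 8) + (9x^2 + 5x + 4). Hence a·b ≡ 9x^2 + 5x + 4 (mod f). (F_23[x]/(f) is a field with 23^3 = 12167 elements since f is irreducible of degree 3.)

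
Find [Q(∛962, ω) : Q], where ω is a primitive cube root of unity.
[Q(∛962, ω) : Q] = 6

[Q(∛962):Q] = 3 (min poly x^3 - 962, irreducible since 962 is not a perfect cube). [Q(ω):Q] = 2 (min poly x^2 + x + 1). Since Q(∛962) ⊂ R and ω ∉ R, we have ω ∉ Q(∛962), so x^2 + x + 1 remains irreducible over Q(∛962) and [Q(∛962, ω) : Q(∛962)] = 2. By the tower law, [Q(∛962, ω) : Q] = 3 · 2 = 6. (In fact Q(∛962, ω) is the splitting field of x^3 - 962 over Q.)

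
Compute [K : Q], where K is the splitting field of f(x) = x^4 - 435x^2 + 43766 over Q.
[K : Q] = 4

Solving the quadratic in x^2: x^2 = (435 ± √(435^2 - 4·43766))/2 = (435 ± √14161)/2 = (435 ± 119)/2, giving x^2 = 277 or x^2 = 158. So f(x) = (x^2 - 277)(x^2 - 158) and the roots of f are ±√277, ±√158. Hence the splitting field is K = Q(√277, √158). Since 277 and 158 are distinct squarefree integers > 1, their product 43766 is not a perfect square, so √158 ∉ Q(√277). By the tower law [K:Q] = [Q(√277,√158):Q(√277)] · [Q(√277):Q] = 2 · 2 = 4.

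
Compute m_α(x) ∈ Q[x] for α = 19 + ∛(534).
m_α(x) = x^3 - 57x^2 + 1083x - 7393

Set β = α - 19 = ∛(534), so β^3 = 534. Then (α - 19)^3 - 534 = 0, i.e. α is a root of g(x) = (x - 19)^3 - 534 = x^3 - 57x^2 + 1083x - 7393. Since g(x) = h(x - 19) where h(x) = x^3 - 534, and h is irreducible over Q (because 534 is not a perfect cube, so h has no rational root, and a monic cubic with no rational root is irreducible), g is also irreducible (irreducibility is preserved under the substitution x → x - 19). Hence m_α(x) = x^3 - 57x^2 + 1083x - 7393.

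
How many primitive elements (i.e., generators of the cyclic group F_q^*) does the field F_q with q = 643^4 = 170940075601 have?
There are φ(170940075600) = 37019473920 primitive elements

F_q^* is cyclic of order q - 1 = 170940075600. A cyclic group of order m has exactly φ(m) generators. Here m = 170940075600 = 2^4 · 3 · 5^2 · 7 · 23 · 107 · 8269, so the number of primitive elements is φ(170940075600) = 37019473920.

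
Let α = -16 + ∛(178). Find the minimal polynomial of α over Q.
m_α(x) = x^3 + 48x^2 + 768x + 3918

Set β = α + 16 = ∛(178), so β^3 = 178. Then (α + 16)^3 - 178 = 0, i.e. α is a root of g(x) = (x + 16)^3 - 178 = x^3 + 48x^2 + 768x + 3918. Since g(x) = h(x + 16) where h(x) = x^3 - 178, and h is irreducible over Q (because 178 is not a perfect cube, so h has no rational root, and a monic cubic with no rational root is irreducible), g is also irreducible (irreducibility is preserved under the substitution x → x + 16). Hence m_α(x) = x^3 + 48x^2 + 768x + 3918.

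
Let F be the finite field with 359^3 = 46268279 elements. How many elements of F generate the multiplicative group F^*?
There are φ(46268278) = 19147104 primitive elements

F_q^* is cyclic of order q - 1 = 46268278. A cyclic group of order m has exactly φ(m) generators. Here m = 46268278 = 2 · 7 · 37 · 179 · 499, so the number of primitive elements is φ(46268278) = 19147104.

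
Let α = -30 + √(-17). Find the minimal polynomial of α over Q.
m_α(x) = x^2 + 60x + 917

From α + 30 = √(-17), squaring gives (α + 30)^2 = -17, i.e. α^2 + 60α + 900 = -17, so α^2 + 60α + 917 = 0. The discriminant of x^2 + 60x + 917 is (60)^2 - 4·(917) = 3600 - 3668 = -68, and 4·(-17) is not a perfect square in Q since -17 is squarefree and ≠ 1. Hence x^2 + 60x + 917 is irreducible over Q and is the minimal polynomial of α.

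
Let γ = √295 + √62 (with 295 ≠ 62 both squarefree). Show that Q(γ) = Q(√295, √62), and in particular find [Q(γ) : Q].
[Q(γ) : Q] = 4 (equivalently, Q(γ) = Q(√295, √62))

Obviously Q(γ) ⊆ Q(√295, √62), and [Q(√295, √62):Q] = 4 (since 295, 62 are distinct squarefree integers > 1 with 18290 not a perfect square). To show equality we compute the minimal polynomial of γ. From γ = √295 + √62: γ^2 = 295 + 2√(18290) + 62 = 357 + 2√(18290), so γ^2 - 357 = 2√(18290); squaring, (γ^2 - 357)^2 = 4·18290, i.e. γ^4 - 714γ^2 + 127449 - 73160 = 0, i.e. γ^4 - 714γ^2 + 54289 = 0. So γ is a root of x^4 - 714x^2 + 54289. This polynomial is irreducible over Q: it has no rational root (each ±√295 ± √62 is irrational), and any factorization into two quadratics over Q would force √(18290) ∈ Q (pairing opposite roots) or √295, √62 ∈ Q (other pairings), all impossible. Hence [Q(γ):Q] = 4 = [Q(√295, √62):Q], so Q(γ) = Q(√295, √62).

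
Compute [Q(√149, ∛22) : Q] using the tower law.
[Q(√149, ∛22) : Q] = 6

Let L = Q(√149, ∛22). Since Q(√149) ⊂ L and [Q(√149):Q] = 2, the tower law gives 2 | [L:Q]. Likewise Q(∛22) ⊂ L with [Q(∛22):Q] = 3 (because 22 is not a perfect cube), so 3 | [L:Q]. As gcd(2,3) = 1, [L:Q] is divisible by 6. Conversely L is generated over Q by √149 and ∛22, so [L:Q] ≤ 2·3 = 6. Therefore [Q(√149, ∛22) : Q] = 6.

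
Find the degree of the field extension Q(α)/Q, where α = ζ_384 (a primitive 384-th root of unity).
[Q(α):Q] = 128

The minimal polynomial of ζ_384 over Q is the 384-th cyclotomic polynomial Φ_384(x), which is irreducible over Q and has degree φ(384) = 128. Hence [Q(α):Q] = φ(384) = 128.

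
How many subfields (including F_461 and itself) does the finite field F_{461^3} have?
F_{461^3} has 2 subfields

The subfields of F_{p^n} are exactly the fields F_{p^d} for d | n (each is the fixed field of the unique index-d subgroup of Gal(F_{p^n}/F_p) ≅ Z/nZ). The divisors of n = 3 are {1, 3}, giving 2 subfields: F_{461^1}, F_{461^3}.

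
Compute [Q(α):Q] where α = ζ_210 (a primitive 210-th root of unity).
[Q(α):Q] = 48

The minimal polynomial of ζ_210 over Q is the 210-th cyclotomic polynomial Φ_210(x), which is irreducible over Q and has degree φ(210) = 48. Hence [Q(α):Q] = φ(210) = 48.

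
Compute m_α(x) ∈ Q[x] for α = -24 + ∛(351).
m_α(x) = x^3 + 72x^2 + 1728x + 13473

Set β = α + 24 = ∛(351), so β^3 = 351. Then (α + 24)^3 - 351 = 0, i.e. α is a root of g(x) = (x + 24)^3 - 351 = x^3 + 72x^2 + 1728x + 13473. Since g(x) = h(x + 24) where h(x) = x^3 - 351, and h is irreducible over Q (because 351 is not a perfect cube, so h has no rational root, and a monic cubic with no rational root is irreducible), g is also irreducible (irreducibility is preserved under the substitution x → x + 24). Hence m_α(x) = x^3 + 72x^2 + 1728x + 13473.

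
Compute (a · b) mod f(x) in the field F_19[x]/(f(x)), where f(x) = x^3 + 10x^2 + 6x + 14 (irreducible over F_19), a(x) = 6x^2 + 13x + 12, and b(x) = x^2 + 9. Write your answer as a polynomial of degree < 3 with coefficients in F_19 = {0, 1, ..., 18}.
a · b ≡ 6x^2 + 11x + 6 (mod f(x))

Multiply in F_19[x]: a(x)·b(x) = (6x^2 + 13x + 12)·(x^2 + 9) = 6x^4 + 13x^3 + 9x^2 + 3x + 13. This has degree ≥ 3, so divide by f(x) over F_19: 6x^4 + 13x^3 + 9x^2 + 3x + 13 = (6x + 10)·(x^3 + 10x^2 + 6x + 14) + (6x^2 + 11x + 6). Hence a·b ≡ 6x^2 + 11x + 6 (mod f). (F_19[x]/(f) is a field with 19^3 = 6859 elements since f is irreducible of degree 3.)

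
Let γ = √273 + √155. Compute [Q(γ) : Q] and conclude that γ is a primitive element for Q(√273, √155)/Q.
[Q(γ) : Q] = 4 (equivalently, Q(γ) = Q(√273, √155))

Obviously Q(γ) ⊆ Q(√273, √155), and [Q(√273, √155):Q] = 4 (since 273, 155 are distinct squarefree integers > 1 with 42315 not a perfect square). To show equality we compute the minimal polynomial of γ. From γ = √273 + √155: γ^2 = 273 + 2√(42315) + 155 = 428 + 2√(42315), so γ^2 - 428 = 2√(42315); squaring, (γ^2 - 428)^2 = 4·42315, i.e. γ^4 - 856γ^2 + 183184 - 169260 = 0, i.e. γ^4 - 856γ^2 + 13924 = 0. So γ is a root of x^4 - 856x^2 + 13924. This polynomial is irreducible over Q: it has no rational root (each ±√273 ± √155 is irrational), and any factorization into two quadratics over Q would force √(42315) ∈ Q (pairing opposite roots) or √273, √155 ∈ Q (other pairings), all impossible. Hence [Q(γ):Q] = 4 = [Q(√273, √155):Q], so Q(γ) = Q(√273, √155).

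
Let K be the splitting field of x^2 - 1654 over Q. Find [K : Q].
[K : Q] = 2

f(x) = x^2 - 1654 factors as (x - √1654)(x + √1654). The splitting field is K = Q(√1654). Since 1654 is squarefree and > 1, it is not a perfect square, so x^2 - 1654 is irreducible over Q and [Q(√1654) : Q] = 2. Hence [K : Q] = 2.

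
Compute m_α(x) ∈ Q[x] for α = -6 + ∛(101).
m_α(x) = x^3 + 18x^2 + 108x + 115

Set β = α + 6 = ∛(101), so β^3 = 101. Then (α + 6)^3 - 101 = 0, i.e. α is a root of g(x) = (x + 6)^3 - 101 = x^3 + 18x^2 + 108x + 115. Since g(x) = h(x + 6) where h(x) = x^3 - 101, and h is irreducible over Q (because 101 is not a perfect cube, so h has no rational root, and a monic cubic with no rational root is irreducible), g is also irreducible (irreducibility is preserved under the substitution x → x + 6). Hence m_α(x) = x^3 + 18x^2 + 108x + 115.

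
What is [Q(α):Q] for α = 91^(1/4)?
[Q(α):Q] = 4

α is a root of x^4 - 91. By Eisenstein's criterion at the prime p = 7 (which divides the constant term 91 but p^2 = 49 does not, since 91 is squarefree), x^4 - 91 is irreducible over Q. Hence [Q(α):Q] = 4.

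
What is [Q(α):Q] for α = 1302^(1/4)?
[Q(α):Q] = 4

α is a root of x^4 - 1302. By Eisenstein's criterion at the prime p = 2 (which divides the constant term 1302 but p^2 = 4 does not, since 1302 is squarefree), x^4 - 1302 is irreducible over Q. Hence [Q(α):Q] = 4.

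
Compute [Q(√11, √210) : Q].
[Q(√11, √210) : Q] = 4

[Q(√11):Q] = 2 (min poly x^2 - 11, irreducible since 11 is squarefree > 1). For the top step, suppose √210 ∈ Q(√11), say √210 = c + d√11 with c, d ∈ Q. Squaring: 210 = c^2 + 11d^2 + 2cd√11. Since √11 ∉ Q this forces 2cd = 0. If d = 0 then √210 = c ∈ Q, contradicting 210 squarefree > 1. If c = 0 then 210 = 11d^2, so 11·210 = (11d)^2 is a perfect square in Q — but 11·210 = 2310 is not a perfect square (since 11 and 210 are distinct squarefree integers). Contradiction. Hence √210 ∉ Q(√11), so x^2 - 210 stays irreducible over Q(√11) and [Q(√11, √210) : Q(√11)] = 2. By the tower law, [Q(√11, √210) : Q] = 2 · 2 = 4.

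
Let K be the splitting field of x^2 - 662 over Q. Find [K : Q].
[K : Q] = 2

f(x) = x^2 - 662 factors as (x - √662)(x + √662). The splitting field is K = Q(√662). Since 662 is squarefree and > 1, it is not a perfect square, so x^2 - 662 is irreducible over Q and [Q(√662) : Q] = 2. Hence [K : Q] = 2.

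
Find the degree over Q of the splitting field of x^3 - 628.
[K : Q] = 6

The roots of x^3 - 628 are ∛628, ω∛628, ω^2∛628 where ω = e^(2πi/3) is a primitive cube root of unity, so K = Q(∛628, ω). Now [Q(∛628):Q] = 3 (since 628 is not a perfect cube, x^3 - 628 is irreducible) and [Q(ω):Q] = 2. Both 2 and 3 divide [K:Q], and [K:Q] ≤ 3·2 = 6, so [K:Q] = 6. (Equivalently: Q(∛628) ⊂ R but ω ∉ R, so [K : Q(∛628)] = 2.)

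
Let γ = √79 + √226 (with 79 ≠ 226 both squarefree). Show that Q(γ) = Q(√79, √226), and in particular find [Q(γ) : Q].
[Q(γ) : Q] = 4 (equivalently, Q(γ) = Q(√79, √226))

Obviously Q(γ) ⊆ Q(√79, √226), and [Q(√79, √226):Q] = 4 (since 79, 226 are distinct squarefree integers > 1 with 17854 not a perfect square). To show equality we compute the minimal polynomial of γ. From γ = √79 + √226: γ^2 = 79 + 2√(17854) + 226 = 305 + 2√(17854), so γ^2 - 305 = 2√(17854); squaring, (γ^2 - 305)^2 = 4·17854, i.e. γ^4 - 610γ^2 + 93025 - 71416 = 0, i.e. γ^4 - 610γ^2 + 21609 = 0. So γ is a root of x^4 - 610x^2 + 21609. This polynomial is irreducible over Q: it has no rational root (each ±√79 ± √226 is irrational), and any factorization into two quadratics over Q would force √(17854) ∈ Q (pairing opposite roots) or √79, √226 ∈ Q (other pairings), all impossible. Hence [Q(γ):Q] = 4 = [Q(√79, √226):Q], so Q(γ) = Q(√79, √226).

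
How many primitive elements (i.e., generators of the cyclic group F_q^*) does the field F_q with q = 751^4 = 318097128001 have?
There are φ(318097128000) = 83020800000 primitive elements

F_q^* is cyclic of order q - 1 = 318097128000. A cyclic group of order m has exactly φ(m) generators. Here m = 318097128000 = 2^6 · 3 · 5^3 · 47 · 282001, so the number of primitive elements is φ(318097128000) = 83020800000.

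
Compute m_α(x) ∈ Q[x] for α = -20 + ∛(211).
m_α(x) = x^3 + 60x^2 + 1200x + 7789

Set β = α + 20 = ∛(211), so β^3 = 211. Then (α + 20)^3 - 211 = 0, i.e. α is a root of g(x) = (x + 20)^3 - 211 = x^3 + 60x^2 + 1200x + 7789. Since g(x) = h(x + 20) where h(x) = x^3 - 211, and h is irreducible over Q (because 211 is not a perfect cube, so h has no rational root, and a monic cubic with no rational root is irreducible), g is also irreducible (irreducibility is preserved under the substitution x → x + 20). Hence m_α(x) = x^3 + 60x^2 + 1200x + 7789.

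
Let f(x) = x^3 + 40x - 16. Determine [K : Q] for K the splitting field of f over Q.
[K : Q] = 6

By the rational root test, any rational root of the monic integer polynomial f(x) = x^3 + 40x - 16 must be an integer dividing the constant term -16, i.e. one of ±{1, 2, 4, 8, 16}. Evaluating: f(1) = 25, f(-1) = -57, f(2) = 72, f(-2) = -104, f(4) = 208, f(-4) = -240, f(8) = 816, f(-8) = -848, f(16) = 4720, f(-16) = -4752; none is 0, so f has no rational root and is therefore irreducible over Q (a cubic with no linear factor over a field is irreducible). For an irreducible cubic, the Galois group is A_3 or S_3 according as the discriminant disc(f) = -4a^3 - 27b^2 = -4·(40)^3 - 27·(-16)^2 = -262912 is or is not a square in Q. Here disc(f) = -262912 is not a perfect square in Q, so the Galois group of f over Q is not contained in A_3 and must be all of S_3. The splitting field has degree |S_3| = 6 over Q, so [K : Q] = 6.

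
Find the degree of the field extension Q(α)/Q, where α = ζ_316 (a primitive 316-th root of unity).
[Q(α):Q] = 156

The minimal polynomial of ζ_316 over Q is the 316-th cyclotomic polynomial Φ_316(x), which is irreducible over Q and has degree φ(316) = 156. Hence [Q(α):Q] = φ(316) = 156.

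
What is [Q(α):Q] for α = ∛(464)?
[Q(α):Q] = 3

The minimal polynomial of α is x^3 - 464, irreducible over Q since 464 is not a perfect cube (so x^3 - 464 has no rational root). Hence [Q(α):Q] = deg(m_α) = 3.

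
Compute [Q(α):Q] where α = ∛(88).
[Q(α):Q] = 3

The minimal polynomial of α is x^3 - 88, irreducible over Q since 88 is not a perfect cube (so x^3 - 88 has no rational root). Hence [Q(α):Q] = deg(m_α) = 3.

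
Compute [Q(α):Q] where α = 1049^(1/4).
[Q(α):Q] = 4

α is a root of x^4 - 1049. By Eisenstein's criterion at the prime p = 1049 (which divides the constant term 1049 but p^2 = 1100401 does not, since 1049 is squarefree), x^4 - 1049 is irreducible over Q. Hence [Q(α):Q] = 4.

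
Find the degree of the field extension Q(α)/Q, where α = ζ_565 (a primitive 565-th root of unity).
[Q(α):Q] = 448

The minimal polynomial of ζ_565 over Q is the 565-th cyclotomic polynomial Φ_565(x), which is irreducible over Q and has degree φ(565) = 448. Hence [Q(α):Q] = φ(565) = 448.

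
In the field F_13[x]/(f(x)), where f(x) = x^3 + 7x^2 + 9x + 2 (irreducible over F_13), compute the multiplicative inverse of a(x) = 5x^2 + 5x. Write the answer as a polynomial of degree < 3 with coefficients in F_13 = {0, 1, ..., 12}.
a(x)^(-1) ≡ x^2 + 2x + 5 (mod f(x))

Since f is irreducible over F_13, F_13[x]/(f) is a field and a(x) ≠ 0 has an inverse. Apply the extended Euclidean algorithm to f(x) and a(x) in F_13[x]: f(x) = (8x + 9)·a(x) + (3x + 2);  a(x) = (6x + 2)·(3x + 2) + (9). The last nonzero remainder is the constant 9 = gcd(f, a) in F_13. Back-substituting through the division chain expresses 9 = s(x)·a(x) + t(x)·f(x) with s(x) ≡ 9x^2 + 5x + 6 (mod f), so (9x^2 + 5x + 6)·a(x) ≡ 9 (mod f). Multiplying by 9^(-1) ≡ 3 in F_13 gives a(x)^(-1) ≡ 3·(9x^2 + 5x + 6) ≡ x^2 + 2x + 5 (mod f). Check: (5x^2 + 5x)·(x^2 + 2x + 5) = 5x^4 + 2x^3 + 9x^2 + 12x ≡ 1 (mod x^3 + 7x^2 + 9x + 2).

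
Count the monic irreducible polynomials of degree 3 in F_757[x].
There are 144599112 monic irreducible polynomials of degree 3 over F_757

Each element of F_{757^3} that lies in no proper subfield is a root of exactly one monic irreducible of degree 3 over F_757, and each such polynomial has 3 distinct roots in F_{757^3}. By Möbius inversion the count is N_757(3) = (1/3) Σ_{d|3} μ(3/d) · 757^d = (1/3)(μ(3)·757^1 + μ(1)·757^3) = 433797336/3 = 144599112.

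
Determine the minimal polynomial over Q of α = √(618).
m_α(x) = x^2 - 618

α satisfies α^2 - 618 = 0, so x^2 - 618 annihilates α. Since d = 618 is squarefree and ≠ 1, it is not a perfect square in Q, so x^2 - 618 has no rational root and is therefore irreducible over Q (a degree-2 polynomial over a field is irreducible iff it has no root). Hence m_α(x) = x^2 - 618.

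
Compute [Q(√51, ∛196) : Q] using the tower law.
[Q(√51, ∛196) : Q] = 6

Let L = Q(√51, ∛196). Since Q(√51) ⊂ L and [Q(√51):Q] = 2, the tower law gives 2 | [L:Q]. Likewise Q(∛196) ⊂ L with [Q(∛196):Q] = 3 (because 196 is not a perfect cube), so 3 | [L:Q]. As gcd(2,3) = 1, [L:Q] is divisible by 6. Conversely L is generated over Q by √51 and ∛196, so [L:Q] ≤ 2·3 = 6. Therefore [Q(√51, ∛196) : Q] = 6.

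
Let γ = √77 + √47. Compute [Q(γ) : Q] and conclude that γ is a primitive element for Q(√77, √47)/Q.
[Q(γ) : Q] = 4 (equivalently, Q(γ) = Q(√77, √47))

Obviously Q(γ) ⊆ Q(√77, √47), and [Q(√77, √47):Q] = 4 (since 77, 47 are distinct squarefree integers > 1 with 3619 not a perfect square). To show equality we compute the minimal polynomial of γ. From γ = √77 + √47: γ^2 = 77 + 2√(3619) + 47 = 124 + 2√(3619), so γ^2 - 124 = 2√(3619); squaring, (γ^2 - 124)^2 = 4·3619, i.e. γ^4 - 248γ^2 + 15376 - 14476 = 0, i.e. γ^4 - 248γ^2 + 900 = 0. So γ is a root of x^4 - 248x^2 + 900. This polynomial is irreducible over Q: it has no rational root (each ±√77 ± √47 is irrational), and any factorization into two quadratics over Q would force √(3619) ∈ Q (pairing opposite roots) or √77, √47 ∈ Q (other pairings), all impossible. Hence [Q(γ):Q] = 4 = [Q(√77, √47):Q], so Q(γ) = Q(√77, √47).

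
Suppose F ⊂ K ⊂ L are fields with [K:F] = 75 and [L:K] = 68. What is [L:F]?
[L:F] = 5100

The tower law says that for any tower of field extensions F ⊂ K ⊂ L with finite degrees, [L:F] = [L:K] · [K:F]. Here this gives [L:F] = 68 · 75 = 5100.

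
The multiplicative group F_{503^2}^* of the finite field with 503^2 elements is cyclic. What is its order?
|F_{503^2}^*| = 253008

F_{503^2} has 503^2 = 253009 elements; its multiplicative group consists of all nonzero elements, so |F_{503^2}^*| = 253009 - 1 = 253008. (It is cyclic since any finite subgroup of the multiplicative group of a field is cyclic.)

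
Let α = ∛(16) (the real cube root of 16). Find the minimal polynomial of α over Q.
m_α(x) = x^3 - 16

α satisfies α^3 = 16, so x^3 - 16 annihilates α. By the rational root test, a rational root p/q (in lowest terms) of x^3 - 16 would satisfy p^3 = 16 q^3, forcing q = 1 and p^3 = 16; but 16 is not a perfect cube, contradiction. A monic cubic over Q with no rational root is irreducible (any nontrivial factorization would include a linear factor). Hence x^3 - 16 is the minimal polynomial of α, and in particular [Q(α):Q] = 3.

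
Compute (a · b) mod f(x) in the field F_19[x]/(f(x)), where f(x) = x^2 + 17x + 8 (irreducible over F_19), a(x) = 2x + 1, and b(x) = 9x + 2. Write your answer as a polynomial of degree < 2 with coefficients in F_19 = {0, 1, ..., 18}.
a · b ≡ 11x + 10 (mod f(x))

Multiply in F_19[x]: a(x)·b(x) = (2x + 1)·(9x + 2) = 18x^2 + 13x + 2. This has degree ≥ 2, so divide by f(x) over F_19: 18x^2 + 13x + 2 = (18)·(x^2 + 17x + 8) + (11x + 10). Hence a·b ≡ 11x + 10 (mod f). (F_19[x]/(f) is a field with 19^2 = 361 elements since f is irreducible of degree 2.)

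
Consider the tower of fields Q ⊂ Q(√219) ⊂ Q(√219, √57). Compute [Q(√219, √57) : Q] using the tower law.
[Q(√219, √57) : Q] = 4

[Q(√219):Q] = 2 (min poly x^2 - 219, irreducible since 219 is squarefree > 1). For the top step, suppose √57 ∈ Q(√219), say √57 = c + d√219 with c, d ∈ Q. Squaring: 57 = c^2 + 219d^2 + 2cd√219. Since √219 ∉ Q this forces 2cd = 0. If d = 0 then √57 = c ∈ Q, contradicting 57 squarefree > 1. If c = 0 then 57 = 219d^2, so 219·57 = (219d)^2 is a perfect square in Q — but 219·57 = 12483 is not a perfect square (since 219 and 57 are distinct squarefree integers). Contradiction. Hence √57 ∉ Q(√219), so x^2 - 57 stays irreducible over Q(√219) and [Q(√219, √57) : Q(√219)] = 2. By the tower law, [Q(√219, √57) : Q] = 2 · 2 = 4.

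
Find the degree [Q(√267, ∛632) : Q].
[Q(√267, ∛632) : Q] = 6

Let L = Q(√267, ∛632). Since Q(√267) ⊂ L and [Q(√267):Q] = 2, the tower law gives 2 | [L:Q]. Likewise Q(∛632) ⊂ L with [Q(∛632):Q] = 3 (because 632 is not a perfect cube), so 3 | [L:Q]. As gcd(2,3) = 1, [L:Q] is divisible by 6. Conversely L is generated over Q by √267 and ∛632, so [L:Q] ≤ 2·3 = 6. Therefore [Q(√267, ∛632) : Q] = 6.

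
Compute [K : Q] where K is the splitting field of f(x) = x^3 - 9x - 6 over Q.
[K : Q] = 6

By the rational root test, any rational root of the monic integer polynomial f(x) = x^3 - 9x - 6 must be an integer dividing the constant term -6, i.e. one of ±{1, 2, 3, 6}. Evaluating: f(1) = -14, f(-1) = 2, f(2) = -16, f(-2) = 4, f(3) = -6, f(-3) = -6, f(6) = 156, f(-6) = -168; none is 0, so f has no rational root and is therefore irreducible over Q (a cubic with no linear factor over a field is irreducible). For an irreducible cubic, the Galois group is A_3 or S_3 according as the discriminant disc(f) = -4a^3 - 27b^2 = -4·(-9)^3 - 27·(-6)^2 = 1944 is or is not a square in Q. Here disc(f) = 1944 is not a perfect square in Q, so the Galois group of f over Q is not contained in A_3 and must be all of S_3. The splitting field has degree |S_3| = 6 over Q, so [K : Q] = 6.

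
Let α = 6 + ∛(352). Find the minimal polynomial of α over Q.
m_α(x) = x^3 - 18x^2 + 108x - 568

Set β = α - 6 = ∛(352), so β^3 = 352. Then (α - 6)^3 - 352 = 0, i.e. α is a root of g(x) = (x - 6)^3 - 352 = x^3 - 18x^2 + 108x - 568. Since g(x) = h(x - 6) where h(x) = x^3 - 352, and h is irreducible over Q (because 352 is not a perfect cube, so h has no rational root, and a monic cubic with no rational root is irreducible), g is also irreducible (irreducibility is preserved under the substitution x → x - 6). Hence m_α(x) = x^3 - 18x^2 + 108x - 568.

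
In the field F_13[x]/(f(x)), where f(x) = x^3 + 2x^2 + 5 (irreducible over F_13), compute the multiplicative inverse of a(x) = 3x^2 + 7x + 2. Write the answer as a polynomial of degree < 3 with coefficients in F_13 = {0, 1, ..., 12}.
a(x)^(-1) ≡ 6x^2 + 3x + 12 (mod f(x))

Since f is irreducible over F_13, F_13[x]/(f) is a field and a(x) ≠ 0 has an inverse. Apply the extended Euclidean algorithm to f(x) and a(x) in F_13[x]: f(x) = (9x + 10)·a(x) + (3x + 11);  a(x) = (x + 3)·(3x + 11) + (8). The last nonzero remainder is the constant 8 = gcd(f, a) in F_13. Back-substituting through the division chain expresses 8 = s(x)·a(x) + t(x)·f(x) with s(x) ≡ 9x^2 + 11x + 5 (mod f), so (9x^2 + 11x + 5)·a(x) ≡ 8 (mod f). Multiplying by 8^(-1) ≡ 5 in F_13 gives a(x)^(-1) ≡ 5·(9x^2 + 11x + 5) ≡ 6x^2 + 3x + 12 (mod f). Check: (3x^2 + 7x + 2)·(6x^2 + 3x + 12) = 5x^4 + 12x^3 + 4x^2 + 12x + 11 ≡ 1 (mod x^3 + 2x^2 + 5).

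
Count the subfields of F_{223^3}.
F_{223^3} has 2 subfields

The subfields of F_{p^n} are exactly the fields F_{p^d} for d | n (each is the fixed field of the unique index-d subgroup of Gal(F_{p^n}/F_p) ≅ Z/nZ). The divisors of n = 3 are {1, 3}, giving 2 subfields: F_{223^1}, F_{223^3}.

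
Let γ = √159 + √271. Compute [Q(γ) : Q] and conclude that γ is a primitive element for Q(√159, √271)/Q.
[Q(γ) : Q] = 4 (equivalently, Q(γ) = Q(√159, √271))

Obviously Q(γ) ⊆ Q(√159, √271), and [Q(√159, √271):Q] = 4 (since 159, 271 are distinct squarefree integers > 1 with 43089 not a perfect square). To show equality we compute the minimal polynomial of γ. From γ = √159 + √271: γ^2 = 159 + 2√(43089) + 271 = 430 + 2√(43089), so γ^2 - 430 = 2√(43089); squaring, (γ^2 - 430)^2 = 4·43089, i.e. γ^4 - 860γ^2 + 184900 - 172356 = 0, i.e. γ^4 - 860γ^2 + 12544 = 0. So γ is a root of x^4 - 860x^2 + 12544. This polynomial is irreducible over Q: it has no rational root (each ±√159 ± √271 is irrational), and any factorization into two quadratics over Q would force √(43089) ∈ Q (pairing opposite roots) or √159, √271 ∈ Q (other pairings), all impossible. Hence [Q(γ):Q] = 4 = [Q(√159, √271):Q], so Q(γ) = Q(√159, √271).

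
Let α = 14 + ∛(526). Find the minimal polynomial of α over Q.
m_α(x) = x^3 - 42x^2 + 588x - 3270

Set β = α - 14 = ∛(526), so β^3 = 526. Then (α - 14)^3 - 526 = 0, i.e. α is a root of g(x) = (x - 14)^3 - 526 = x^3 - 42x^2 + 588x - 3270. Since g(x) = h(x - 14) where h(x) = x^3 - 526, and h is irreducible over Q (because 526 is not a perfect cube, so h has no rational root, and a monic cubic with no rational root is irreducible), g is also irreducible (irreducibility is preserved under the substitution x → x - 14). Hence m_α(x) = x^3 - 42x^2 + 588x - 3270.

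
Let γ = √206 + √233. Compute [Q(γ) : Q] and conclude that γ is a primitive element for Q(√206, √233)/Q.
[Q(γ) : Q] = 4 (equivalently, Q(γ) = Q(√206, √233))

Obviously Q(γ) ⊆ Q(√206, √233), and [Q(√206, √233):Q] = 4 (since 206, 233 are distinct squarefree integers > 1 with 47998 not a perfect square). To show equality we compute the minimal polynomial of γ. From γ = √206 + √233: γ^2 = 206 + 2√(47998) + 233 = 439 + 2√(47998), so γ^2 - 439 = 2√(47998); squaring, (γ^2 - 439)^2 = 4·47998, i.e. γ^4 - 878γ^2 + 192721 - 191992 = 0, i.e. γ^4 - 878γ^2 + 729 = 0. So γ is a root of x^4 - 878x^2 + 729. This polynomial is irreducible over Q: it has no rational root (each ±√206 ± √233 is irrational), and any factorization into two quadratics over Q would force √(47998) ∈ Q (pairing opposite roots) or √206, √233 ∈ Q (other pairings), all impossible. Hence [Q(γ):Q] = 4 = [Q(√206, √233):Q], so Q(γ) = Q(√206, √233).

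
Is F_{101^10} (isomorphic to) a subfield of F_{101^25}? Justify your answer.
No: F_{101^10} is not a subfield of F_{101^25}

F_{p^m} embeds in F_{p^n} iff m | n. Here 10 ∤ 25 (since 25 = 2·10 + 5 with remainder 5 ≠ 0), so F_{101^10} is not a subfield of F_{101^25}. Equivalently: if it were, the tower law would give 10 = [F_{101^10}:F_101] dividing [F_{101^25}:F_101] = 25, contradiction.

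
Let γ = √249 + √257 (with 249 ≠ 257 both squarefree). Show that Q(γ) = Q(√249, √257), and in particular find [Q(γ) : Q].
[Q(γ) : Q] = 4 (equivalently, Q(γ) = Q(√249, √257))

Obviously Q(γ) ⊆ Q(√249, √257), and [Q(√249, √257):Q] = 4 (since 249, 257 are distinct squarefree integers > 1 with 63993 not a perfect square). To show equality we compute the minimal polynomial of γ. From γ = √249 + √257: γ^2 = 249 + 2√(63993) + 257 = 506 + 2√(63993), so γ^2 - 506 = 2√(63993); squaring, (γ^2 - 506)^2 = 4·63993, i.e. γ^4 - 1012γ^2 + 256036 - 255972 = 0, i.e. γ^4 - 1012γ^2 + 64 = 0. So γ is a root of x^4 - 1012x^2 + 64. This polynomial is irreducible over Q: it has no rational root (each ±√249 ± √257 is irrational), and any factorization into two quadratics over Q would force √(63993) ∈ Q (pairing opposite roots) or √249, √257 ∈ Q (other pairings), all impossible. Hence [Q(γ):Q] = 4 = [Q(√249, √257):Q], so Q(γ) = Q(√249, √257).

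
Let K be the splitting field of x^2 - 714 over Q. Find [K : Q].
[K : Q] = 2

f(x) = x^2 - 714 factors as (x - √714)(x + √714). The splitting field is K = Q(√714). Since 714 is squarefree and > 1, it is not a perfect square, so x^2 - 714 is irreducible over Q and [Q(√714) : Q] = 2. Hence [K : Q] = 2.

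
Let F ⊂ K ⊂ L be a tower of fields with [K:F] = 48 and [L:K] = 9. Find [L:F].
[L:F] = 432

The tower law says that for any tower of field extensions F ⊂ K ⊂ L with finite degrees, [L:F] = [L:K] · [K:F]. Here this gives [L:F] = 9 · 48 = 432.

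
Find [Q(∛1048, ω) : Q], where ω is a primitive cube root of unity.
[Q(∛1048, ω) : Q] = 6

[Q(∛1048):Q] = 3 (min poly x^3 - 1048, irreducible since 1048 is not a perfect cube). [Q(ω):Q] = 2 (min poly x^2 + x + 1). Since Q(∛1048) ⊂ R and ω ∉ R, we have ω ∉ Q(∛1048), so x^2 + x + 1 remains irreducible over Q(∛1048) and [Q(∛1048, ω) : Q(∛1048)] = 2. By the tower law, [Q(∛1048, ω) : Q] = 3 · 2 = 6. (In fact Q(∛1048, ω) is the splitting field of x^3 - 1048 over Q.)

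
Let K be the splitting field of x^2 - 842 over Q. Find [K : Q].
[K : Q] = 2

f(x) = x^2 - 842 factors as (x - √842)(x + √842). The splitting field is K = Q(√842). Since 842 is squarefree and > 1, it is not a perfect square, so x^2 - 842 is irreducible over Q and [Q(√842) : Q] = 2. Hence [K : Q] = 2.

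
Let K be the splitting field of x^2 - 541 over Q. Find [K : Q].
[K : Q] = 2

f(x) = x^2 - 541 factors as (x - √541)(x + √541). The splitting field is K = Q(√541). Since 541 is squarefree and > 1, it is not a perfect square, so x^2 - 541 is irreducible over Q and [Q(√541) : Q] = 2. Hence [K : Q] = 2.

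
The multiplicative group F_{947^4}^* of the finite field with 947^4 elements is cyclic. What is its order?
|F_{947^4}^*| = 804266382480

F_{947^4} has 947^4 = 804266382481 elements; its multiplicative group consists of all nonzero elements, so |F_{947^4}^*| = 804266382481 - 1 = 804266382480. (It is cyclic since any finite subgroup of the multiplicative group of a field is cyclic.)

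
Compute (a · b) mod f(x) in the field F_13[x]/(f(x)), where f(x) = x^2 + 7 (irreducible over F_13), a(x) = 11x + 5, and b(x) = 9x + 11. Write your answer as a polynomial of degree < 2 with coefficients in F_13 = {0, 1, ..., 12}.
a · b ≡ 10x + 12 (mod f(x))

Multiply in F_13[x]: a(x)·b(x) = (11x + 5)·(9x + 11) = 8x^2 + 10x + 3. This has degree ≥ 2, so divide by f(x) over F_13: 8x^2 + 10x + 3 = (8)·(x^2 + 7) + (10x + 12). Hence a·b ≡ 10x + 12 (mod f). (F_13[x]/(f) is a field with 13^2 = 169 elements since f is irreducible of degree 2.)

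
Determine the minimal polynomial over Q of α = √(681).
m_α(x) = x^2 - 681

α satisfies α^2 - 681 = 0, so x^2 - 681 annihilates α. Since d = 681 is squarefree and ≠ 1, it is not a perfect square in Q, so x^2 - 681 has no rational root and is therefore irreducible over Q (a degree-2 polynomial over a field is irreducible iff it has no root). Hence m_α(x) = x^2 - 681.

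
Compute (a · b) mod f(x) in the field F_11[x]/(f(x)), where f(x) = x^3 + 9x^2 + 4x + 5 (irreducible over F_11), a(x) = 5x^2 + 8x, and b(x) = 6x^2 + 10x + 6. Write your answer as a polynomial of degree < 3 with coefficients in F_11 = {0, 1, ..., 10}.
a · b ≡ 9x^2 + 3x + 2 (mod f(x))

Multiply in F_11[x]: a(x)·b(x) = (5x^2 + 8x)·(6x^2 + 10x + 6) = 8x^4 + 10x^3 + 4x. This has degree ≥ 3, so divide by f(x) over F_11: 8x^4 + 10x^3 + 4x = (8x + 4)·(x^3 + 9x^2 + 4x + 5) + (9x^2 + 3x + 2). Hence a·b ≡ 9x^2 + 3x + 2 (mod f). (F_11[x]/(f) is a field with 11^3 = 1331 elements since f is irreducible of degree 3.)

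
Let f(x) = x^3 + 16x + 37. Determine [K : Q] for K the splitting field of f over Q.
[K : Q] = 6

By the rational root test, any rational root of the monic integer polynomial f(x) = x^3 + 16x + 37 must be an integer dividing the constant term 37, i.e. one of ±{1, 37}. Evaluating: f(1) = 54, f(-1) = 20, f(37) = 51282, f(-37) = -51208; none is 0, so f has no rational root and is therefore irreducible over Q (a cubic with no linear factor over a field is irreducible). For an irreducible cubic, the Galois group is A_3 or S_3 according as the discriminant disc(f) = -4a^3 - 27b^2 = -4·(16)^3 - 27·(37)^2 = -53347 is or is not a square in Q. Here disc(f) = -53347 is not a perfect square in Q, so the Galois group of f over Q is not contained in A_3 and must be all of S_3. The splitting field has degree |S_3| = 6 over Q, so [K : Q] = 6.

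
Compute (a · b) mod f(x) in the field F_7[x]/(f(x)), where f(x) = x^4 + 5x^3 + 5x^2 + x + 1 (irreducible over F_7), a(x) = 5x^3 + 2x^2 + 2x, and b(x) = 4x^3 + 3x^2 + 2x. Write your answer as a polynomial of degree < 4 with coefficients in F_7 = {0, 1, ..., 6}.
a · b ≡ 6x^3 + 6x + 6 (mod f(x))

Multiply in F_7[x]: a(x)·b(x) = (5x^3 + 2x^2 + 2x)·(4x^3 + 3x^2 + 2x) = 6x^6 + 2x^5 + 3x^4 + 3x^3 + 4x^2. This has degree ≥ 4, so divide by f(x) over F_7: 6x^6 + 2x^5 + 3x^4 + 3x^3 + 4x^2 = (6x^2 + 1)·(x^4 + 5x^3 + 5x^2 + x + 1) + (6x^3 + 6x + 6). Hence a·b ≡ 6x^3 + 6x + 6 (mod f). (F_7[x]/(f) is a field with 7^4 = 2401 elements since f is irreducible of degree 4.)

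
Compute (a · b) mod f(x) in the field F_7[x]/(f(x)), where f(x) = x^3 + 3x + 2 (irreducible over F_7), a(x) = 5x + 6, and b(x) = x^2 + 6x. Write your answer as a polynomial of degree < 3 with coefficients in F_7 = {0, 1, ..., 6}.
a · b ≡ x^2 + 4 (mod f(x))

Multiply in F_7[x]: a(x)·b(x) = (5x + 6)·(x^2 + 6x) = 5x^3 + x^2 + x. This has degree ≥ 3, so divide by f(x) over F_7: 5x^3 + x^2 + x = (5)·(x^3 + 3x + 2) + (x^2 + 4). Hence a·b ≡ x^2 + 4 (mod f). (F_7[x]/(f) is a field with 7^3 = 343 elements since f is irreducible of degree 3.)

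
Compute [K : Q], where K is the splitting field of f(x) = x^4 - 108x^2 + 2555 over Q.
[K : Q] = 4

Solving the quadratic in x^2: x^2 = (108 ± √(108^2 - 4·2555))/2 = (108 ± √1444)/2 = (108 ± 38)/2, giving x^2 = 73 or x^2 = 35. So f(x) = (x^2 - 73)(x^2 - 35) and the roots of f are ±√73, ±√35. Hence the splitting field is K = Q(√73, √35). Since 73 and 35 are distinct squarefree integers > 1, their product 2555 is not a perfect square, so √35 ∉ Q(√73). By the tower law [K:Q] = [Q(√73,√35):Q(√73)] · [Q(√73):Q] = 2 · 2 = 4.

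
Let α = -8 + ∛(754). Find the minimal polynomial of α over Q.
m_α(x) = x^3 + 24x^2 + 192x - 242

Set β = α + 8 = ∛(754), so β^3 = 754. Then (α + 8)^3 - 754 = 0, i.e. α is a root of g(x) = (x + 8)^3 - 754 = x^3 + 24x^2 + 192x - 242. Since g(x) = h(x + 8) where h(x) = x^3 - 754, and h is irreducible over Q (because 754 is not a perfect cube, so h has no rational root, and a monic cubic with no rational root is irreducible), g is also irreducible (irreducibility is preserved under the substitution x → x + 8). Hence m_α(x) = x^3 + 24x^2 + 192x - 242.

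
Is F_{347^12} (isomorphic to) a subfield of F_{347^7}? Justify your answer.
No: F_{347^12} is not a subfield of F_{347^7}

F_{p^m} embeds in F_{p^n} iff m | n. Here 12 ∤ 7 (since 7 = 0·12 + 7 with remainder 7 ≠ 0), so F_{347^12} is not a subfield of F_{347^7}. Equivalently: if it were, the tower law would give 12 = [F_{347^12}:F_347] dividing [F_{347^7}:F_347] = 7, contradiction.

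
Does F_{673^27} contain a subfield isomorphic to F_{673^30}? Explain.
No: F_{673^30} is not a subfield of F_{673^27}

F_{p^m} embeds in F_{p^n} iff m | n. Here 30 ∤ 27 (since 27 = 0·30 + 27 with remainder 27 ≠ 0), so F_{673^30} is not a subfield of F_{673^27}. Equivalently: if it were, the tower law would give 30 = [F_{673^30}:F_673] dividing [F_{673^27}:F_673] = 27, contradiction.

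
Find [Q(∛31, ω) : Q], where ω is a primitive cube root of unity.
[Q(∛31, ω) : Q] = 6

[Q(∛31):Q] = 3 (min poly x^3 - 31, irreducible since 31 is not a perfect cube). [Q(ω):Q] = 2 (min poly x^2 + x + 1). Since Q(∛31) ⊂ R and ω ∉ R, we have ω ∉ Q(∛31), so x^2 + x + 1 remains irreducible over Q(∛31) and [Q(∛31, ω) : Q(∛31)] = 2. By the tower law, [Q(∛31, ω) : Q] = 3 · 2 = 6. (In fact Q(∛31, ω) is the splitting field of x^3 - 31 over Q.)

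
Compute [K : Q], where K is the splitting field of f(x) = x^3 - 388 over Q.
[K : Q] = 6

The roots of x^3 - 388 are ∛388, ω∛388, ω^2∛388 where ω = e^(2πi/3) is a primitive cube root of unity, so K = Q(∛388, ω). Now [Q(∛388):Q] = 3 (since 388 is not a perfect cube, x^3 - 388 is irreducible) and [Q(ω):Q] = 2. Both 2 and 3 divide [K:Q], and [K:Q] ≤ 3·2 = 6, so [K:Q] = 6. (Equivalently: Q(∛388) ⊂ R but ω ∉ R, so [K : Q(∛388)] = 2.)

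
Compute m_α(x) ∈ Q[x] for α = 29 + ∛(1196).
m_α(x) = x^3 - 87x^2 + 2523x - 25585

Set β = α - 29 = ∛(1196), so β^3 = 1196. Then (α - 29)^3 - 1196 = 0, i.e. α is a root of g(x) = (x - 29)^3 - 1196 = x^3 - 87x^2 + 2523x - 25585. Since g(x) = h(x - 29) where h(x) = x^3 - 1196, and h is irreducible over Q (because 1196 is not a perfect cube, so h has no rational root, and a monic cubic with no rational root is irreducible), g is also irreducible (irreducibility is preserved under the substitution x → x - 29). Hence m_α(x) = x^3 - 87x^2 + 2523x - 25585.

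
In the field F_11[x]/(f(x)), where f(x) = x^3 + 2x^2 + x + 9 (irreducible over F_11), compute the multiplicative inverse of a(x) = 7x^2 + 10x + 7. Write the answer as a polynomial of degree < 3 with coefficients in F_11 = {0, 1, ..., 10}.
a(x)^(-1) ≡ 3x^2 + 7x + 10 (mod f(x))

Since f is irreducible over F_11, F_11[x]/(f) is a field and a(x) ≠ 0 has an inverse. Apply the extended Euclidean algorithm to f(x) and a(x) in F_11[x]: f(x) = (8x + 3)·a(x) + (3x + 10);  a(x) = (6x + 9)·(3x + 10) + (5). The last nonzero remainder is the constant 5 = gcd(f, a) in F_11. Back-substituting through the division chain expresses 5 = s(x)·a(x) + t(x)·f(x) with s(x) ≡ 4x^2 + 2x + 6 (mod f), so (4x^2 + 2x + 6)·a(x) ≡ 5 (mod f). Multiplying by 5^(-1) ≡ 9 in F_11 gives a(x)^(-1) ≡ 9·(4x^2 + 2x + 6) ≡ 3x^2 + 7x + 10 (mod f). Check: (7x^2 + 10x + 7)·(3x^2 + 7x + 10) = 10x^4 + 2x^3 + 7x^2 + 6x + 4 ≡ 1 (mod x^3 + 2x^2 + x + 9).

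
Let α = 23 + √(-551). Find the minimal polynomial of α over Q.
m_α(x) = x^2 - 46x + 1080

From α - 23 = √(-551), squaring gives (α - 23)^2 = -551, i.e. α^2 - 46α + 529 = -551, so α^2 - 46α + 1080 = 0. The discriminant of x^2 - 46x + 1080 is (-46)^2 - 4·(1080) = 2116 - 4320 = -2204, and 4·(-551) is not a perfect square in Q since -551 is squarefree and ≠ 1. Hence x^2 - 46x + 1080 is irreducible over Q and is the minimal polynomial of α.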